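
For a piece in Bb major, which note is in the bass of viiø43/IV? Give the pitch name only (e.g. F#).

Ab

The applied chord viiø43/IV is rooted on D: D-F-Ab-C.
The figure 43 means second inversion — the fifth is in the bass.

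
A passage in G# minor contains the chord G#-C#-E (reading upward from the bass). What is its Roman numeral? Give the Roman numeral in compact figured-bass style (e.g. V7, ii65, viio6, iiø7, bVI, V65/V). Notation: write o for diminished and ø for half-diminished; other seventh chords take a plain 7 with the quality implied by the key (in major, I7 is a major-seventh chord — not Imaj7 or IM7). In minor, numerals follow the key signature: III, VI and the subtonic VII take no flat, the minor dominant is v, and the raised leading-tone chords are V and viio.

iv64

Stacked in thirds the chord is C#-E-G#: a minor triad on C#.
C# is scale degree 4 in G# minor, and a minor triad on that degree is written iv.
With G# in the bass the chord is in second inversion, so the figured bass is 64.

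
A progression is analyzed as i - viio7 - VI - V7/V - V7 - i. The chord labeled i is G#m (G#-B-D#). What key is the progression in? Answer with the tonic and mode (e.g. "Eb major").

G# minor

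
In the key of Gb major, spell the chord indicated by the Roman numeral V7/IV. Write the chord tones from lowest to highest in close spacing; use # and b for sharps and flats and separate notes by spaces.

Gb Bb Db Fb

The slash means an applied dominant: we want the dominant of IV. In Gb major, IV is Cb major, and its dominant is built on Gb.
Building a dominant seventh chord on Gb gives Gb-Bb-Db-Fb.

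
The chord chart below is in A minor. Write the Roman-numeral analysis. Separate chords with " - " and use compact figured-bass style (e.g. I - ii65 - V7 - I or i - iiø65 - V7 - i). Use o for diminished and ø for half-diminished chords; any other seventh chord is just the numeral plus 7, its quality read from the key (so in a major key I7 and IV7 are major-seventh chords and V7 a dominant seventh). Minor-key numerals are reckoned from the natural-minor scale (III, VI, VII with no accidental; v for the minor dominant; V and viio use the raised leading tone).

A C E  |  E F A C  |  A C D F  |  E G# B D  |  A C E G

A-C-E: root A is the tonic; minor triad there is i.
E-F-A-C: major seventh chord on F = scale degree 6 → VI42.
A-C-D-F: minor seventh chord on D = scale degree 4 → iv43.
E-G#-B-D: dominant seventh chord on E = scale degree 5 → V7.
A-C-E-G: root A is the tonic; minor seventh chord there is i7.

i - VI42 - iv43 - V7 - i7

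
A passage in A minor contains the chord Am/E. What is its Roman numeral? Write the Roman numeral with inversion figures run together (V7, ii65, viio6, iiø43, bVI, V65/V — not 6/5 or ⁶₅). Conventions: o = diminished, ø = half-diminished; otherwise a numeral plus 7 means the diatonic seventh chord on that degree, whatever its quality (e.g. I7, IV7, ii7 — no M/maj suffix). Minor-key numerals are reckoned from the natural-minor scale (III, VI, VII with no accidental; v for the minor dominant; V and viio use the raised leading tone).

i64

The pitches A-C-E form a minor triad rooted on A.
In A minor, A is the tonic; the diatonic minor triad there is i.
With E in the bass the chord is in second inversion, so the figured bass is 64.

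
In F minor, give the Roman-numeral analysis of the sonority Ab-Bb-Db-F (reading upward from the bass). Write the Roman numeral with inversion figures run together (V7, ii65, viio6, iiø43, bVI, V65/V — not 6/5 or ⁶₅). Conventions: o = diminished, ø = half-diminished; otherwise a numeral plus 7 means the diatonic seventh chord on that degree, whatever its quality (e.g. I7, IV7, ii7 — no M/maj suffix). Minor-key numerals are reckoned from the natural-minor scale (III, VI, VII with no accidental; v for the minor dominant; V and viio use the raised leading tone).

iv42

Stacked in thirds the chord is Bb-Db-F-Ab: a minor seventh chord on Bb.
In F minor, Bb is the subdominant; the diatonic minor seventh chord there is iv7.
With Ab in the bass the chord is in third inversion, so the figured bass is 42.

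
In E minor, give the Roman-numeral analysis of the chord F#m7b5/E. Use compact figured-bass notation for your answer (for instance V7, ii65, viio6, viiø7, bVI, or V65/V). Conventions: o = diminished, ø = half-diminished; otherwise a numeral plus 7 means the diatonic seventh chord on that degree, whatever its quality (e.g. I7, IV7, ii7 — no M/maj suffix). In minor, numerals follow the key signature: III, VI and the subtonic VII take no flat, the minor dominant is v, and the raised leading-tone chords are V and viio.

iiø42

The pitches F#-A-C-E form a half-diminished seventh chord rooted on F#.
F# is scale degree 2 in E minor, and a half-diminished seventh chord on that degree is written iiø7.
With E in the bass the chord is in third inversion, so the figured bass is 42.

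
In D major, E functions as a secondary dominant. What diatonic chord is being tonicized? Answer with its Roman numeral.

V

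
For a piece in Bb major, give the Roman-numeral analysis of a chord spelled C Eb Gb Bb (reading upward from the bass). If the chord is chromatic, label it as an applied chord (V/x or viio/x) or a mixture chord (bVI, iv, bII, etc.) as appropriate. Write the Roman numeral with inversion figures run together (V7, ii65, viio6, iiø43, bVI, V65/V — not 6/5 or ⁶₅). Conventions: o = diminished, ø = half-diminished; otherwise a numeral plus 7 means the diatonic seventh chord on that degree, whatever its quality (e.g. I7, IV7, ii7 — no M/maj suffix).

iiø7

Stacked in thirds the chord is C-Eb-Gb-Bb: a half-diminished seventh chord on C.
C is the second degree of Bb major. This is the half-diminished supertonic seventh, borrowed from the parallel minor.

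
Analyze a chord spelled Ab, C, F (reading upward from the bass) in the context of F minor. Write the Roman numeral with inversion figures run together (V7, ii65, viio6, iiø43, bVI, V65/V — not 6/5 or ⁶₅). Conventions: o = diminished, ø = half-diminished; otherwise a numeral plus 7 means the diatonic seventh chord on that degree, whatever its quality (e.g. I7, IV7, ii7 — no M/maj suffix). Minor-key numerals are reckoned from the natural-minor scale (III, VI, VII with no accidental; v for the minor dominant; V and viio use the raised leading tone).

The pitches F-Ab-C form a minor triad rooted on F.
F is scale degree 1 in F minor, and a minor triad on that degree is written i.
With Ab in the bass the chord is in first inversion, so the figured bass is 6.

i6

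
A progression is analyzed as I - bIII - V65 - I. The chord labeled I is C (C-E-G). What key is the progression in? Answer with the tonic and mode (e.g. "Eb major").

The anchor chord is a major triad on C, labeled I.
If C is scale degree 1 and the mode makes that degree carry a major triad, the tonic is C and the mode is major.

C major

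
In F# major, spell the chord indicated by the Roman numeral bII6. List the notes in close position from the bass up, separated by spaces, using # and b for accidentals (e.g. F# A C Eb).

bII6 is the Neapolitan sixth — a major triad on the lowered second degree, here in its customary first inversion. In F# major that root is G.
So the chord is G-B-D.
The figured bass 6 indicates first inversion, placing the third (B) in the bass: B-D-G.

B D G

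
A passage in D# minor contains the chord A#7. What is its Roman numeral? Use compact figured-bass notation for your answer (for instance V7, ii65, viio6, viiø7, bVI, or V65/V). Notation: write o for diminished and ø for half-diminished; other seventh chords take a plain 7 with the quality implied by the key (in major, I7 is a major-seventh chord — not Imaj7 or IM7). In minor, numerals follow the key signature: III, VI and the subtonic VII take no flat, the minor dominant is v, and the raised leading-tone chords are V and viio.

V7

The pitches A#-C##-E#-G# form a dominant seventh chord rooted on A#.
A# is scale degree 5 in D# minor, and a dominant seventh chord on that degree is written V7.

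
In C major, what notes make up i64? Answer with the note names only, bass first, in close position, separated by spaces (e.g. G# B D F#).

i64 is the minor tonic, borrowed from the parallel minor. In C major that root is C.
So the chord is C-Eb-G, a minor triad.
The figured bass 64 indicates second inversion, placing the fifth (G) in the bass: G-C-Eb.

G C Eb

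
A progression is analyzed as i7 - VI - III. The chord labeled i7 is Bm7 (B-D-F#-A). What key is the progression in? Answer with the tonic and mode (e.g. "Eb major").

B minor

i7 is given as B-D-F#-A — a minor seventh chord with root B.
If B is scale degree 1 and the mode makes that degree carry a minor seventh chord, the tonic is B and the mode is minor.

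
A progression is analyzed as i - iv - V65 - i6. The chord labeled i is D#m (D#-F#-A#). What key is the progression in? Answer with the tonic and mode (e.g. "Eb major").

The chord D#m is a minor triad rooted on D#; its label is i.
If D# is scale degree 1 and the mode makes that degree carry a minor triad, the tonic is D# and the mode is minor.

D# minor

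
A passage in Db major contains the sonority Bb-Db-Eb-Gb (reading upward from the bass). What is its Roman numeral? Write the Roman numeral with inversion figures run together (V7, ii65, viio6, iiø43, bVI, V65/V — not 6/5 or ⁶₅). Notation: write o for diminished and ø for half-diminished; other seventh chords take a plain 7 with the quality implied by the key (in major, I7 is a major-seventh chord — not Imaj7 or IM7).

Stacked in thirds the chord is Eb-Gb-Bb-Db: a minor seventh chord on Eb.
Eb is scale degree 2 in Db major, and a minor seventh chord on that degree is written ii7.
With Bb in the bass the chord is in second inversion, so the figured bass is 43.

ii43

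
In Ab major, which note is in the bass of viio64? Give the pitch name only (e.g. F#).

Db

viio in Ab major has root G; the chord is G-Bb-Db.
The figure 64 means second inversion — the fifth is in the bass.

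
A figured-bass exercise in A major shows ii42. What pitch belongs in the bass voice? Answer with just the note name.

ii in A major has root B; the chord is B-D-F#-A.
The figure 42 means third inversion — the seventh is in the bass.

A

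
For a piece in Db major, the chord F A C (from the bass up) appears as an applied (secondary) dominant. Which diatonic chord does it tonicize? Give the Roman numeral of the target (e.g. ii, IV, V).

vi

The chord is a major triad on F.
A dominant resolves down a perfect fifth: F → Bb. In Db major, Bb is scale degree 6, i.e. vi.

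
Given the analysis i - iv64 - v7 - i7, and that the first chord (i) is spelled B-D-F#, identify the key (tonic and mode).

B minor

The anchor chord is a minor triad on B, labeled i.
If B is scale degree 1 and the mode makes that degree carry a minor triad, the tonic is B and the mode is minor.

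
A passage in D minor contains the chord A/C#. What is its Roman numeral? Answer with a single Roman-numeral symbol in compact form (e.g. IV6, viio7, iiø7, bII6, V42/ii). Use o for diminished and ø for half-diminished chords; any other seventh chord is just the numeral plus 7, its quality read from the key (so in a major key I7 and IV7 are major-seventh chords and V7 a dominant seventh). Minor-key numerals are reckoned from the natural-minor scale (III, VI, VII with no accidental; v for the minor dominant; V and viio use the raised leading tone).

Stacked in thirds the chord is A-C#-E: a major triad on A.
In D minor, A is the dominant; the diatonic major triad there is V.
With C# in the bass the chord is in first inversion, so the figured bass is 6.

V6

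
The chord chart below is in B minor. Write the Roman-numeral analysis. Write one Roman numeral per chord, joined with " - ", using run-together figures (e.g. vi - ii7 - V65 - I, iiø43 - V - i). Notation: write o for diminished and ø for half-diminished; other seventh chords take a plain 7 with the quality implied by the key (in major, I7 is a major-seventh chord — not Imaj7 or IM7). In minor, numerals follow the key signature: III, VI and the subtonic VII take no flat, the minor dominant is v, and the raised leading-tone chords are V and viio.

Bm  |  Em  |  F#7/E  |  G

Bm: root B is the tonic; minor triad there is i.
Em has root E, degree 4 in B minor, so iv.
F#7/E: dominant seventh chord on F# = scale degree 5 → V42.
G: major triad on G = scale degree 6 → VI.

i - iv - V42 - VI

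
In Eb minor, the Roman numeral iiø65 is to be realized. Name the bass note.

iiø in Eb minor has root F; the chord is F-Ab-Cb-Eb.
The figure 65 means first inversion — the third is in the bass.

Ab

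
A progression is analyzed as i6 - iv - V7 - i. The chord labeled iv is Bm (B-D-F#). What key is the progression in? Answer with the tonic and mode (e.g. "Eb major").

The anchor chord is a minor triad on B, labeled iv.
iv on B implies B is the subdominant; that puts the tonic at F#, and the lowercase numeral fits minor mode.

F# minor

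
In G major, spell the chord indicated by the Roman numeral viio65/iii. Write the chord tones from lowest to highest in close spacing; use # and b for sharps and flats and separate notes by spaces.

The slash marks an applied leading-tone chord: viio of iii. In G major, iii is B, so the leading tone to it is A#, a half step below.
Building a fully diminished seventh chord on A# gives A#-C#-E-G.
The figured bass 65 indicates first inversion, placing the third (C#) in the bass: C#-E-G-A#.

C# E G A#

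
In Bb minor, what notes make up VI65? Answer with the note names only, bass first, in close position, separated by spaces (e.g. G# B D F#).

Bb Db F Gb

The numeral's case and figure indicate a major seventh chord. In Bb minor its root, the sixth degree, is Gb.
Stacking thirds from Gb gives Gb-Bb-Db-F.
The figured bass 65 indicates first inversion, placing the third (Bb) in the bass: Bb-Db-F-Gb.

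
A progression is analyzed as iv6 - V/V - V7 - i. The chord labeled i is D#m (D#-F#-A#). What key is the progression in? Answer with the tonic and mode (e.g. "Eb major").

D# minor

The anchor chord is a minor triad on D#, labeled i.
If D# is scale degree 1 and the mode makes that degree carry a minor triad, the tonic is D# and the mode is minor.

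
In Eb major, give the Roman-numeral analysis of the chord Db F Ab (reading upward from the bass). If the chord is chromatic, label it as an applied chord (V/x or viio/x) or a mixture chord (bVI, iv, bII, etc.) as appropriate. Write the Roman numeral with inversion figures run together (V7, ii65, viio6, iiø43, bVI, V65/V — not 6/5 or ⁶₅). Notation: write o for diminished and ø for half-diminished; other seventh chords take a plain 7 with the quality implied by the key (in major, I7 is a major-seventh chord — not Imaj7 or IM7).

bVII

The pitches Db-F-Ab form a major triad rooted on Db.
Db is the lowered seventh degree of Eb major (diatonic 7 would be D). This is a major triad on the lowered seventh degree (the subtonic), borrowed from the parallel minor.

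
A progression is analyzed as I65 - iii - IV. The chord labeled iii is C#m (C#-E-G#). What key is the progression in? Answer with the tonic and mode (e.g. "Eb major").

A major

The anchor chord is a minor triad on C#, labeled iii.
If C# is scale degree 3 and the mode makes that degree carry a minor triad, the tonic is A and the mode is major.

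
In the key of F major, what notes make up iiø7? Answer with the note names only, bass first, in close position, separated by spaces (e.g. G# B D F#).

G Bb Db F

Scale degree 2 in F major is G; here the chord built on it is altered to a half-diminished seventh chord. iiø7 is the half-diminished supertonic seventh, borrowed from the parallel minor.
So the chord is G-Bb-Db-F, a half-diminished seventh chord.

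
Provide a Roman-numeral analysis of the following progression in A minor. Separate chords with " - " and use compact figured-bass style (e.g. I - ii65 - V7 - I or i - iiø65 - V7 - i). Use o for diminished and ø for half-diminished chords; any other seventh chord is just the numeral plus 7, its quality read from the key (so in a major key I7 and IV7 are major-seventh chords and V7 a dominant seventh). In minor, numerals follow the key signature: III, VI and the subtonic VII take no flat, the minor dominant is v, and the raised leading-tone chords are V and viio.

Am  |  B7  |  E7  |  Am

i - V7/V - V7 - i

Am: minor triad on A = scale degree 1 → i.
B7 is the secondary dominant of V (dominant seventh chord on B): V7/V.
E7: dominant seventh chord on E = scale degree 5 → V7.
Am: root A is the tonic; minor triad there is i.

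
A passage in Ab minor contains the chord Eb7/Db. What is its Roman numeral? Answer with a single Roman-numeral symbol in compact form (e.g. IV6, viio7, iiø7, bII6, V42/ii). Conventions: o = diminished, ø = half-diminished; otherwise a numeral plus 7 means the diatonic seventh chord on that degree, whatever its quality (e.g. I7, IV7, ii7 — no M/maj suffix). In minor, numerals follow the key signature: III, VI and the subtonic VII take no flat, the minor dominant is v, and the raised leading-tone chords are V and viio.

Stacked in thirds the chord is Eb-G-Bb-Db: a dominant seventh chord on Eb.
Eb is scale degree 5 in Ab minor, and a dominant seventh chord on that degree is written V7.
With Db in the bass the chord is in third inversion, so the figured bass is 42.

V42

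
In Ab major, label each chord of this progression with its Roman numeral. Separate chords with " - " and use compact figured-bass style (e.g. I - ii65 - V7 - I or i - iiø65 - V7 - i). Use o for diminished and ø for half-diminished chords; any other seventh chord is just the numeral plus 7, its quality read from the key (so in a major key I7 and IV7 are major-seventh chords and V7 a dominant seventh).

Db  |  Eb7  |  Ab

Db: root Db is the subdominant; major triad there is IV.
Eb7 has root Eb, degree 5 in Ab major, so V7.
Ab has root Ab, degree 1 in Ab major, so I.

IV - V7 - I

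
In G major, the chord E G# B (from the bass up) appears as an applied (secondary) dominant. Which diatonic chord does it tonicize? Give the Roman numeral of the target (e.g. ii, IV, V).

ii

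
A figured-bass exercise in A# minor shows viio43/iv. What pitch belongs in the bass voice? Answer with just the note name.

The applied chord viio43/iv is rooted on C##: C##-E#-G#-B.
The figure 43 means second inversion — the fifth is in the bass.

G#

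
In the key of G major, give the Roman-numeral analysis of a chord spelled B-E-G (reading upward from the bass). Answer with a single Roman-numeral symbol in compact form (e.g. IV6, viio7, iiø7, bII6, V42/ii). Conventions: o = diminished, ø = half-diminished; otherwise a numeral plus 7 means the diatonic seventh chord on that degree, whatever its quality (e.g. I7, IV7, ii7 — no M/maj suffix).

Stacked in thirds the chord is E-G-B: a minor triad on E.
E is scale degree 6 in G major, and a minor triad on that degree is written vi.
With B in the bass the chord is in second inversion, so the figured bass is 64.

vi64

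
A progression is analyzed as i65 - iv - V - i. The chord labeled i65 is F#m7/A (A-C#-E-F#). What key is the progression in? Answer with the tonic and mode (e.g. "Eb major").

F# minor

The chord F#m7/A is a minor seventh chord rooted on F#; its label is i65.
If F# is scale degree 1 and the mode makes that degree carry a minor seventh chord, the tonic is F# and the mode is minor.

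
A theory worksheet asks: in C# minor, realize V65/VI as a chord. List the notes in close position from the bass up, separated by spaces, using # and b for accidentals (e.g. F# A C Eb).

G# B D E

The slash means an applied dominant: we want the dominant of VI. In C# minor, VI is A major, and its dominant is built on E.
Building a dominant seventh chord on E gives E-G#-B-D.
The figured bass 65 indicates first inversion, placing the third (G#) in the bass: G#-B-D-E.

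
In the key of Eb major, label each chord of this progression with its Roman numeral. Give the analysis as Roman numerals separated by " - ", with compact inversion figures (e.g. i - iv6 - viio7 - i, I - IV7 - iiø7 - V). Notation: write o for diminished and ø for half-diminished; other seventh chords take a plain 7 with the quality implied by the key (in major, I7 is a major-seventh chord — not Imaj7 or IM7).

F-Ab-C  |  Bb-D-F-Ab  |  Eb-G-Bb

F-Ab-C: root F is the supertonic; minor triad there is ii.
Bb-D-F-Ab: root Bb is the dominant; dominant seventh chord there is V7.
Eb-G-Bb: major triad on Eb = scale degree 1 → I.

ii - V7 - I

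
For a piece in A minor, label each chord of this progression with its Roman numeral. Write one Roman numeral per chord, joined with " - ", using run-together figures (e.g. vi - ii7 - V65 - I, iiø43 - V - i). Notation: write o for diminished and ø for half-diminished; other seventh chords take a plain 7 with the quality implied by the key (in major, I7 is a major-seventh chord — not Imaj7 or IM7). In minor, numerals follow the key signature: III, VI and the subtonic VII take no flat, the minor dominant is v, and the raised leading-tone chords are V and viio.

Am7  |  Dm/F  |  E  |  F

i7 - iv6 - V - VI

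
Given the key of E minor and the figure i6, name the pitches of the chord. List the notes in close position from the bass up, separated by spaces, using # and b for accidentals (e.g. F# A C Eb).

In E minor, the first degree is E, and the diatonic chord built there is a minor triad.
Stacking thirds from E gives E-G-B.
With the 6 figure the chord is in first inversion; from the bass G upward in close position it reads G-B-E.

G B E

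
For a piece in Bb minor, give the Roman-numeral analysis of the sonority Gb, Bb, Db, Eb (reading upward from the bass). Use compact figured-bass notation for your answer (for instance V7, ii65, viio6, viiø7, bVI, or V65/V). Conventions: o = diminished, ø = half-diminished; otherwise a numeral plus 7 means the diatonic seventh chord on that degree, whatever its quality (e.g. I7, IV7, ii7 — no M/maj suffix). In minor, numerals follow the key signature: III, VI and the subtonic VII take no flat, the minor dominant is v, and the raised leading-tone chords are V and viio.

The pitches Eb-Gb-Bb-Db form a minor seventh chord rooted on Eb.
In Bb minor, Eb is the subdominant; the diatonic minor seventh chord there is iv7.
With Gb in the bass the chord is in first inversion, so the figured bass is 65.

iv65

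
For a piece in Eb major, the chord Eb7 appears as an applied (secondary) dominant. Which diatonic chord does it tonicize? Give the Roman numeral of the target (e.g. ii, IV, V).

The chord is a dominant seventh chord on Eb.
A dominant resolves down a perfect fifth: Eb → Ab. In Eb major, Ab is scale degree 4, i.e. IV.

IV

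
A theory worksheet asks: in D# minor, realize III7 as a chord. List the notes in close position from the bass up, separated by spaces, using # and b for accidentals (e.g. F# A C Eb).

F# A# C# E#

The numeral's case and figure indicate a major seventh chord. In D# minor its root, the mediant, is F#.
Stacking thirds from F# gives F#-A#-C#-E#.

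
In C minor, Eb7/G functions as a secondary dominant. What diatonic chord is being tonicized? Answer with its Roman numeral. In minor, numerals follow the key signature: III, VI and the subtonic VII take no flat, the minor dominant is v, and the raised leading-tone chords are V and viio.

VI

The chord is a dominant seventh chord on Eb.
A dominant resolves down a perfect fifth: Eb → Ab. In C minor, Ab is scale degree 6, i.e. VI.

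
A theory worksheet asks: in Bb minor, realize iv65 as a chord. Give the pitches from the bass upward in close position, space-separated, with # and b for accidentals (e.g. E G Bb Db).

The numeral's case and figure indicate a minor seventh chord. In Bb minor its root, the subdominant, is Eb.
Stacking thirds from Eb gives Eb-Gb-Bb-Db.
The figured bass 65 indicates first inversion, placing the third (Gb) in the bass: Gb-Bb-Db-Eb.

Gb Bb Db Eb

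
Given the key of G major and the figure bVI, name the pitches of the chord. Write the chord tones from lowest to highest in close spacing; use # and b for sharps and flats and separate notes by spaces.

bVI is a major triad on the lowered sixth degree, borrowed from the parallel minor. In G major that root is Eb.
So the chord is Eb-G-Bb, a major triad.

Eb G Bb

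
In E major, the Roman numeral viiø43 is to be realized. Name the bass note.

viiø in E major has root D#; the chord is D#-F#-A-C#.
The figure 43 means second inversion — the fifth is in the bass.

A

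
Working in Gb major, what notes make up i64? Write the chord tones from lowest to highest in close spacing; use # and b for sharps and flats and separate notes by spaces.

Db Gb Bbb

i64 is the minor tonic, borrowed from the parallel minor. In Gb major that root is Gb.
So the chord is Gb-Bbb-Db, a minor triad.
The figured bass 64 indicates second inversion, placing the fifth (Db) in the bass: Db-Gb-Bbb.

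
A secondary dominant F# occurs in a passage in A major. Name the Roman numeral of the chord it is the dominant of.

ii

The chord is a major triad on F#.
A dominant resolves down a perfect fifth: F# → B. In A major, B is scale degree 2, i.e. ii.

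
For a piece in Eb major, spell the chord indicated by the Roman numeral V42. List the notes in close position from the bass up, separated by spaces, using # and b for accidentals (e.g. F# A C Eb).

Ab Bb D F

In Eb major, scale degree 5 is Bb, and the diatonic chord built there is a dominant seventh chord.
That chord is spelled Bb-D-F-Ab.
With the 42 figure the chord is in third inversion; from the bass Ab upward in close position it reads Ab-Bb-D-F.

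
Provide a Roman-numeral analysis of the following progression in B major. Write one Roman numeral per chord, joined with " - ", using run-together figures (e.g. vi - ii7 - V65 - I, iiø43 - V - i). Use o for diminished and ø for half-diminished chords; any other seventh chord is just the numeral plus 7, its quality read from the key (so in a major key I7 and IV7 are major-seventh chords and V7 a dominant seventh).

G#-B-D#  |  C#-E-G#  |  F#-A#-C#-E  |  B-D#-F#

vi - ii - V7 - I

G#-B-D#: root G# is the submediant; minor triad there is vi.
C#-E-G# has root C#, degree 2 in B major, so ii.
F#-A#-C#-E: dominant seventh chord on F# = scale degree 5 → V7.
B-D#-F#: major triad on B = scale degree 1 → I.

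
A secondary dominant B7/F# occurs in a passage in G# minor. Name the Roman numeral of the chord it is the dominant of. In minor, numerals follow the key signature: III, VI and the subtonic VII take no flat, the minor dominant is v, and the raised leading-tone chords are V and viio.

The chord is a dominant seventh chord on B.
A dominant resolves down a perfect fifth: B → E. In G# minor, E is scale degree 6, i.e. VI.

VI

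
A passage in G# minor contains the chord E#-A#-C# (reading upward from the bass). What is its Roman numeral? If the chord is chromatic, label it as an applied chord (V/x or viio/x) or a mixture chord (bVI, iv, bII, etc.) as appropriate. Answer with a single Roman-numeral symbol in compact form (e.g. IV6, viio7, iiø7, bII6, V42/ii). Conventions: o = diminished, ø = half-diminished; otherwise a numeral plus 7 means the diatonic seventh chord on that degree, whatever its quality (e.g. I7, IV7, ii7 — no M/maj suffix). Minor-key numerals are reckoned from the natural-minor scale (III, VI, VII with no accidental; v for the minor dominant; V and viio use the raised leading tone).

ii64

Stacked in thirds the chord is A#-C#-E#: a minor triad on A#.
A# is the second degree of G# minor. This is the minor supertonic, borrowed from the parallel major (the Dorian ii).
With E# in the bass the chord is in second inversion, so the figured bass is 64.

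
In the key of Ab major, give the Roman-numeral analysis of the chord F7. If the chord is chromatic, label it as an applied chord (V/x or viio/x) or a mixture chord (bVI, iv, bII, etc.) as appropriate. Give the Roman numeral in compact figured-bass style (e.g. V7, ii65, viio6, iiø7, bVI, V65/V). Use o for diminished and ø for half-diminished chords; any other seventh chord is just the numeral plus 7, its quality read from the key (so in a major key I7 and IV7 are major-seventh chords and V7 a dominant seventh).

Stacked in thirds the chord is F-A-C-Eb: a dominant seventh chord on F.
F is not a diatonic chord root with this quality in Ab major, but it lies a perfect fifth above Bb (ii), so the chord functions as an applied dominant of ii.

V7/ii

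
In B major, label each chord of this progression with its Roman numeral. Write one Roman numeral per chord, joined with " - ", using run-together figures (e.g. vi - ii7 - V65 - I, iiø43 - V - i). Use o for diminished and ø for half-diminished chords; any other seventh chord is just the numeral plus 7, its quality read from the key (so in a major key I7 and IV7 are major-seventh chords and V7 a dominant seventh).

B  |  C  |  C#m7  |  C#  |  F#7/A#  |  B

B has root B, degree 1 in B major, so I.
C: C with this quality isn't in the key; a major triad on b2 is the Neapolitan chord, bII.
C#m7: root C# is the supertonic; minor seventh chord there is ii7.
C#: chromatic; C# is V of V, so V/V.
F#7/A#: root F# is the dominant; dominant seventh chord there is V65.
B: major triad on B = scale degree 1 → I.

I - bII - ii7 - V/V - V65 - I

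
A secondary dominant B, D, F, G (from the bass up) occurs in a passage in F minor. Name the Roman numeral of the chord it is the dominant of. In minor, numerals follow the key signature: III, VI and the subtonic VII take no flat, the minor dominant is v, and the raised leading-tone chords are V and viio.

The chord is a dominant seventh chord on G.
A dominant resolves down a perfect fifth: G → C. In F minor, C is scale degree 5, i.e. V.

V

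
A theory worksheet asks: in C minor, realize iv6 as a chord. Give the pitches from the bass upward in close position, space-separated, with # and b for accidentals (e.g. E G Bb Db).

The numeral's case and figure indicate a minor triad. In C minor its root, the subdominant, is F.
That chord is spelled F-Ab-C.
The figured bass 6 indicates first inversion, placing the third (Ab) in the bass: Ab-C-F.

Ab C F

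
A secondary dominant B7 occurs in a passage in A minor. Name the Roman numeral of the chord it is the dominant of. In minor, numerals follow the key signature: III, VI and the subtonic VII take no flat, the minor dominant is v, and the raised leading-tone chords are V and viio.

V

The chord is a dominant seventh chord on B.
A dominant resolves down a perfect fifth: B → E. In A minor, E is scale degree 5, i.e. V.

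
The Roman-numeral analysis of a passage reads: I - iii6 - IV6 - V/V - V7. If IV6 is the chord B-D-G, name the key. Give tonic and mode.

D major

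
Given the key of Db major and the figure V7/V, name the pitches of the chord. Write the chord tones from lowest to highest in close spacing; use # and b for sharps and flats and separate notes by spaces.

Eb G Bb Db

V7/V is a secondary dominant — the dominant seventh of V. V in Db major is Ab, so the applied chord's root is Eb, a perfect fifth above.
Building a dominant seventh chord on Eb gives Eb-G-Bb-Db.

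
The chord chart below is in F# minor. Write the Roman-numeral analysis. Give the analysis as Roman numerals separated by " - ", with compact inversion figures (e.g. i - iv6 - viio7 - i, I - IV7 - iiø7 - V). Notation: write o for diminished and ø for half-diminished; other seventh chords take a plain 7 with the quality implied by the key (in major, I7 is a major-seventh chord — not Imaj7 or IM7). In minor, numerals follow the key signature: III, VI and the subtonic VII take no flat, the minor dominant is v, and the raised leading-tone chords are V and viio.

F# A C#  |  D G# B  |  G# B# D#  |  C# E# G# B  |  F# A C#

i - iio64 - V/V - V7 - i

F#-A-C# has root F#, degree 1 in F# minor, so i.
D-G#-B: root G# is the supertonic; diminished triad there is iio64.
G#-B#-D#: chromatic; G# is V of V, so V/V.
C#-E#-G#-B has root C#, degree 5 in F# minor, so V7.
F#-A-C#: minor triad on F# = scale degree 1 → i.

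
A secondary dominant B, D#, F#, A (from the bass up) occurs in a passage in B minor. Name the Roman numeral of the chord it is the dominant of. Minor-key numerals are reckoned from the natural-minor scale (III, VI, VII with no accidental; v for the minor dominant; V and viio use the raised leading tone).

The chord is a dominant seventh chord on B.
A dominant resolves down a perfect fifth: B → E. In B minor, E is scale degree 4, i.e. iv.

iv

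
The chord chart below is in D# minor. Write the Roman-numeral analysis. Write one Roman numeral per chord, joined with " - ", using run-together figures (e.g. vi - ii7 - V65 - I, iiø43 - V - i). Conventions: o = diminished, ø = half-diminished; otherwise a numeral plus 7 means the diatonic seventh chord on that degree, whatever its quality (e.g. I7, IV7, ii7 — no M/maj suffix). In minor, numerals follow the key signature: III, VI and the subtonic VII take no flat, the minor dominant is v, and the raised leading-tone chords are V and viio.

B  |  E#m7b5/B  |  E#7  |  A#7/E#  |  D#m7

B has root B, degree 6 in D# minor, so VI.
E#m7b5/B: root E# is the supertonic; half-diminished seventh chord there is iiø43.
E#7 is the secondary dominant of V (dominant seventh chord on E#): V7/V.
A#7/E#: root A# is the dominant; dominant seventh chord there is V43.
D#m7 has root D#, degree 1 in D# minor, so i7.

VI - iiø43 - V7/V - V43 - i7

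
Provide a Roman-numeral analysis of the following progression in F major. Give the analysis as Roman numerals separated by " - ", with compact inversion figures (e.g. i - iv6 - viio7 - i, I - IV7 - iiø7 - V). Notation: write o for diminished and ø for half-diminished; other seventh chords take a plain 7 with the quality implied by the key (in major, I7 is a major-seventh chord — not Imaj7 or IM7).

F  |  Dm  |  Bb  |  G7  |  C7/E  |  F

F: root F is the tonic; major triad there is I.
Dm: minor triad on D = scale degree 6 → vi.
Bb: root Bb is the subdominant; major triad there is IV.
G7 is the secondary dominant of V (dominant seventh chord on G): V7/V.
C7/E: root C is the dominant; dominant seventh chord there is V65.
F: root F is the tonic; major triad there is I.

I - vi - IV - V7/V - V65 - I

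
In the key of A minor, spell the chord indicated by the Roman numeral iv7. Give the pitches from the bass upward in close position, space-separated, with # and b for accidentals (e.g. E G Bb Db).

The numeral's case and figure indicate a minor seventh chord. In A minor its root, scale degree 4, is D.
That chord is spelled D-F-A-C.

D F A C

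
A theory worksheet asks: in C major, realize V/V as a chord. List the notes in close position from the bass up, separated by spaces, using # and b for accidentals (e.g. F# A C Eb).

V/V is a secondary dominant — the dominant triad of V. V in C major is G, so the applied chord's root is D, a perfect fifth above.
Building a major triad on D gives D-F#-A.

D F# A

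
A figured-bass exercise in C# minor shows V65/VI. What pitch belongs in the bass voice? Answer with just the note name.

G#

The applied chord V65/VI is rooted on E: E-G#-B-D.
The figure 65 means first inversion — the third is in the bass.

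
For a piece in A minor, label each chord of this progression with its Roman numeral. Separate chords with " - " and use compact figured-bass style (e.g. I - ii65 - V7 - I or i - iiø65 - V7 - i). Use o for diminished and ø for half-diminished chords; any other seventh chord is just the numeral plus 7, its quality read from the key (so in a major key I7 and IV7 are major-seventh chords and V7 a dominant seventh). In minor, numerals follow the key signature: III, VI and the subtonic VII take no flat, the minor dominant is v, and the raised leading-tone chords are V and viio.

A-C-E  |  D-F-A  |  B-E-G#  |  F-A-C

i - iv - V64 - VI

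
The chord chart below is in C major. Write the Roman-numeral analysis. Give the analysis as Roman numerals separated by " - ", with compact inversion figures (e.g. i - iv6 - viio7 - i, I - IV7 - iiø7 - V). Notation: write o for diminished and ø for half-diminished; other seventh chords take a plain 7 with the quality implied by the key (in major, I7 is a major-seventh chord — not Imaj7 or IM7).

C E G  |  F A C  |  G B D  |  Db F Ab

C-E-G has root C, degree 1 in C major, so I.
F-A-C has root F, degree 4 in C major, so IV.
G-B-D: major triad on G = scale degree 5 → V.
Db-F-Ab: major triad on Db — chromatic; Db is the lowered second degree, so this is the Neapolitan chord, bII.

I - IV - V - bII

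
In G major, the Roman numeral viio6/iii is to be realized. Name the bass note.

C#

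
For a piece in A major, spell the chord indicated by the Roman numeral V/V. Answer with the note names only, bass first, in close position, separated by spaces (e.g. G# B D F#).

The slash means an applied dominant: we want the dominant of V. In A major, V is E major, and its dominant is built on B.
Building a major triad on B gives B-D#-F#.

B D# F#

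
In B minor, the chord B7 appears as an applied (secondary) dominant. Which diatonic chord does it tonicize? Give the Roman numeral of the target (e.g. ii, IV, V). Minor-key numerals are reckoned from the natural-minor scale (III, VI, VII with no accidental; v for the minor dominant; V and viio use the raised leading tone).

The chord is a dominant seventh chord on B.
A dominant resolves down a perfect fifth: B → E. In B minor, E is scale degree 4, i.e. iv.

iv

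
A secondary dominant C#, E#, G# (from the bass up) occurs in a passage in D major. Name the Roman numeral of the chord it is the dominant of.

iii

The chord is a major triad on C#.
A dominant resolves down a perfect fifth: C# → F#. In D major, F# is scale degree 3, i.e. iii.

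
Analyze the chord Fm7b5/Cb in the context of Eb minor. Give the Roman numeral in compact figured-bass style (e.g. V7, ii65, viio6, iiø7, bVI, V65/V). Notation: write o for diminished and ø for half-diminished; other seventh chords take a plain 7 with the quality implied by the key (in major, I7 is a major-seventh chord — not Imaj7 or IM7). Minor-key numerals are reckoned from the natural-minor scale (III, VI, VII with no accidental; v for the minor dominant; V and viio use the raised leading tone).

iiø43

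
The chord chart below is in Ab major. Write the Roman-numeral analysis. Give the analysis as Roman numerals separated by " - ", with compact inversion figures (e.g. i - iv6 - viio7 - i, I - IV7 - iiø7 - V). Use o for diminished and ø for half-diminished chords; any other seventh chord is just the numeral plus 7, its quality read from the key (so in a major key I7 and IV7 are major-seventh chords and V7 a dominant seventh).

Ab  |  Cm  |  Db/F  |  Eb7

Ab has root Ab, degree 1 in Ab major, so I.
Cm has root C, degree 3 in Ab major, so iii.
Db/F has root Db, degree 4 in Ab major, so IV6.
Eb7: dominant seventh chord on Eb = scale degree 5 → V7.

I - iii - IV6 - V7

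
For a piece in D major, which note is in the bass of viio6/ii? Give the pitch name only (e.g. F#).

The applied chord viio6/ii is rooted on D#: D#-F#-A.
The figure 6 means first inversion — the third is in the bass.

F#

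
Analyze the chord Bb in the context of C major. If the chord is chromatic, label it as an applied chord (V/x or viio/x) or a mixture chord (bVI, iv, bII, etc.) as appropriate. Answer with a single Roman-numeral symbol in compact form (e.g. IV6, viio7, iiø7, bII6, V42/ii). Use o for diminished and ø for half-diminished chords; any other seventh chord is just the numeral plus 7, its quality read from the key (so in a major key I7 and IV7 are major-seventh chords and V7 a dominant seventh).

bVII

The pitches Bb-D-F form a major triad rooted on Bb.
Bb is the lowered seventh degree of C major (diatonic 7 would be B). This is a major triad on the lowered seventh degree (the subtonic), borrowed from the parallel minor.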